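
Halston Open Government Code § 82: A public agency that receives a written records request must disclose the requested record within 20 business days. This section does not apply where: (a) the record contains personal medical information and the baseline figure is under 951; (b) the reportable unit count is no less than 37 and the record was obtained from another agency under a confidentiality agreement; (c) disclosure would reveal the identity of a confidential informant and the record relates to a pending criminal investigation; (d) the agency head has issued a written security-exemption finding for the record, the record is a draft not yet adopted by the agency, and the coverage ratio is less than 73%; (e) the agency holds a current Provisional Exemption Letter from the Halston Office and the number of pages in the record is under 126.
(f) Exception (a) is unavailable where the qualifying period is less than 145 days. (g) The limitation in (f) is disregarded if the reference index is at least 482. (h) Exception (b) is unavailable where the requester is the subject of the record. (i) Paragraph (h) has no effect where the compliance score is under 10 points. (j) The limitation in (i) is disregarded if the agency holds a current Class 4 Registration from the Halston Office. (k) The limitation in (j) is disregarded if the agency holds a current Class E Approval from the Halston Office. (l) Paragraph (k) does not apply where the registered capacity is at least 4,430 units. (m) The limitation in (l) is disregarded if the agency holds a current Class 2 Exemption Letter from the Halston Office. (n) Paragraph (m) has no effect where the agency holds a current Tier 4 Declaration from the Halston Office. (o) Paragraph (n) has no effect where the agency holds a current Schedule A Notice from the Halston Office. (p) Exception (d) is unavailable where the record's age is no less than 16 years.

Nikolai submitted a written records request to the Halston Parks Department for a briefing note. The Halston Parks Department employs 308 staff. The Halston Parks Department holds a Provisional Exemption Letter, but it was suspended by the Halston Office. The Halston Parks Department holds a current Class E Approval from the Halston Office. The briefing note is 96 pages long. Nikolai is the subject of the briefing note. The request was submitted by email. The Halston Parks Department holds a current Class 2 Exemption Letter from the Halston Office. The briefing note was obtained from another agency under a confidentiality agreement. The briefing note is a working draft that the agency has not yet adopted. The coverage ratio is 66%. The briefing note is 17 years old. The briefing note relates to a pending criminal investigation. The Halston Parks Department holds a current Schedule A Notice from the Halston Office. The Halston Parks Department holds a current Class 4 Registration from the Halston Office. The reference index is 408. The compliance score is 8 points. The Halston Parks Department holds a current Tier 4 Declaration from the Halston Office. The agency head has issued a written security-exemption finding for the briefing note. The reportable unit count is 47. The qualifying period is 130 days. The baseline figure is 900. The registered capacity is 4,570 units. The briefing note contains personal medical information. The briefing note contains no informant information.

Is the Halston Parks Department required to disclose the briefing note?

No — exception (b) applies; the Halston Parks Department is not required to disclose the briefing note.

Exception (a) is satisfied on its face — the briefing note contains personal medical information; the baseline figure is 900, under the 951 limit. Turning to paragraphs (f)–(g): (f) applies — the qualifying period is 130 days, less than the 145 days limit. (g) is not triggered (the reference index is 408, short of 482), so (f) stands. (a) is therefore removed.
All of (b)'s requirements are met (the reportable unit count is 47, meeting the 37 threshold; the briefing note was obtained under a confidentiality agreement). As to paragraphs (h)–(o): (h) would limit (b) — Nikolai is the subject of the briefing note — but (i) sets (h) aside: (i) applies — the compliance score is 8 points, under the 10 points limit. (j) would limit (i) — a current Class 4 Registration is held — but (k) sets (j) aside: (k) operates against (j): a current Class E Approval is held. (l) applies (the registered capacity is 4,570 units, meeting the 4,430 units threshold), but is overridden by (m): (m) is engaged — a current Class 2 Exemption Letter is held. (n) would limit (m) — a current Tier 4 Declaration is held — but (o) sets (n) aside: (o) operates against (n): a current Schedule A Notice is held. (b) remains available.
Exception (c) does not apply: the briefing note contains no informant information.
All of (d)'s requirements are met (a written security-exemption finding has been issued; the briefing note is an unadopted draft; the coverage ratio is 66%, less than the 73% limit). However, paragraph (p) must be considered: (p) applies — the record's age is 17 years, meeting the 16 years threshold. Exception (d) does not apply.
Exception (e) fails — the Provisional Exemption Letter is not current.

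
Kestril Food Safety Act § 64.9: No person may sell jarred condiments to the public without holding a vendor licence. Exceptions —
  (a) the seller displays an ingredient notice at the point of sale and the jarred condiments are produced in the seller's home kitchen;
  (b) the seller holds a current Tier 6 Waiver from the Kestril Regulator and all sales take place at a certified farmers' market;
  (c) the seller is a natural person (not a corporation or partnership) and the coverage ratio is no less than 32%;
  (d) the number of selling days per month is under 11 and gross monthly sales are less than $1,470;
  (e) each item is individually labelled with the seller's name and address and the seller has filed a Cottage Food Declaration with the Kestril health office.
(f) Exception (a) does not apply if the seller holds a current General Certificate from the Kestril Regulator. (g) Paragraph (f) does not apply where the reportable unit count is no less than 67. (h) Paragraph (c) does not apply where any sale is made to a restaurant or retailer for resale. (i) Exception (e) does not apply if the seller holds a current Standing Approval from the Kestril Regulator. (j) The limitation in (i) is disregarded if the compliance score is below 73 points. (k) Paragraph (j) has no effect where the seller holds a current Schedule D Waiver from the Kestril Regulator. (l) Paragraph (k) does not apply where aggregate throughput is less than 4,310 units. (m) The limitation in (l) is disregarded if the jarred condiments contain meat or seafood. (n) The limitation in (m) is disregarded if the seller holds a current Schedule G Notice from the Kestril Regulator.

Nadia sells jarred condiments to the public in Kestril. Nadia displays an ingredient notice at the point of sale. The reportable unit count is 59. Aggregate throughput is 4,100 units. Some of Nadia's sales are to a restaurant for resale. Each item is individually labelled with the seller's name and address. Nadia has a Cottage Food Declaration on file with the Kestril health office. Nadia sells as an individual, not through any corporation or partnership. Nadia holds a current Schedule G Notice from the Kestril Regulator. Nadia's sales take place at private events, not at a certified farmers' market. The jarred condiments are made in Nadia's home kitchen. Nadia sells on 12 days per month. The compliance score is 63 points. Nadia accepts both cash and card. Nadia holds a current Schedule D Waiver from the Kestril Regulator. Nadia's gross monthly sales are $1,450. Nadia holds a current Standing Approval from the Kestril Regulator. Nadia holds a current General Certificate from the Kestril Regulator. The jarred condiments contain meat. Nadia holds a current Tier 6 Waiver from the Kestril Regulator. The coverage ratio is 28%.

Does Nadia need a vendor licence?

All of (a)'s requirements are met (an ingredient notice is displayed; the jarred condiments are home-kitchen produced). Turning to paragraphs (f)–(g): (f) applies — a current General Certificate is held. (g), which would lift (f), is inapplicable — the reportable unit count is 59, short of 67. (a) is therefore removed.
Exception (b) requires that all sales take place at a certified farmers' market; but sales are at private events, not a certified farmers' market, so (b) is unavailable.
Exception (c) fails — the coverage ratio is 28%, short of 32%.
Exception (d) fails — the number of selling days per month is 12, not under 11.
Exception (e)'s conditions are all satisfied: items are individually labelled; a Cottage Food Declaration is on file. Under paragraphs (i)–(n): (i) would limit (e) — a current Standing Approval is held — but (j) sets (i) aside: (j) operates — the compliance score is 63 points, below the 73 points limit. (k) would limit (j) — a current Schedule D Waiver is held — but (l) sets (k) aside: (l) operates against (k): aggregate throughput is 4,100 units, less than the 4,310 units limit. (m) applies (the jarred condiments contain meat), but is set aside by (n): (n) operates against (m): a current Schedule G Notice is held. (e) remains available.

No — exception (e) applies; Nadia is not required to hold a vendor licence.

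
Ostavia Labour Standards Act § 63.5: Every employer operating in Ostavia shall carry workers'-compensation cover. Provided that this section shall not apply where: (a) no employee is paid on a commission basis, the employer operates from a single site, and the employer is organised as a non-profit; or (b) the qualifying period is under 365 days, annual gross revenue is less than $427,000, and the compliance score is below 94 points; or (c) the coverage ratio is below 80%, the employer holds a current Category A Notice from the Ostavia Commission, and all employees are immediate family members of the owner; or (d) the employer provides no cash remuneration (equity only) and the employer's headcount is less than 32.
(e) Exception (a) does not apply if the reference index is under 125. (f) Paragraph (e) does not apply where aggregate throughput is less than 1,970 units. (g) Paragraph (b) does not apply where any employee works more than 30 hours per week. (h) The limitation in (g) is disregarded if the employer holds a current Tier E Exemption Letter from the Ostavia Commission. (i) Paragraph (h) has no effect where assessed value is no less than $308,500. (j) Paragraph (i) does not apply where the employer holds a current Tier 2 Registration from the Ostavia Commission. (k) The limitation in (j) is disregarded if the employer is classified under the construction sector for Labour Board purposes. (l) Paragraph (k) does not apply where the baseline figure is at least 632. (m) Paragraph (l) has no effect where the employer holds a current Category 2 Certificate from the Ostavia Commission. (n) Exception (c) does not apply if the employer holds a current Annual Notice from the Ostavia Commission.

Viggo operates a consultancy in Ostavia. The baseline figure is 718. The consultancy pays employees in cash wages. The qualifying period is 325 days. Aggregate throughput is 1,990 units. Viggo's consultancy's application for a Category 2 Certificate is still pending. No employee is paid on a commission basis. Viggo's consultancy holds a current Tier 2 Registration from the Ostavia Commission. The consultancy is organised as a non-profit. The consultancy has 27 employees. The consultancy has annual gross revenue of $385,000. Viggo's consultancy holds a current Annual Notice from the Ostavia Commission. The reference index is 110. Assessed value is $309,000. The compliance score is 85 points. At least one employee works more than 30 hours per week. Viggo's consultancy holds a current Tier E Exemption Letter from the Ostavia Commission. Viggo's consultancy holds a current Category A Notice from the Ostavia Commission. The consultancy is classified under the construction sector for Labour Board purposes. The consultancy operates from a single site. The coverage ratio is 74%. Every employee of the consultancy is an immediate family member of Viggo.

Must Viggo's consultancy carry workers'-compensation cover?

No — exception (b) applies; Viggo's consultancy is not required to carry workers'-compensation cover.

All of (a)'s requirements are met (no employee is paid on commission; the employer operates from a single site; the employer is a non-profit). But applying paragraphs (e)–(f): (e) operates against (a): the reference index is 110, under the 125 limit. (f) is not engaged (aggregate throughput is 1,990 units, not less than 1,970 units), so (e) stands. So (a) is unavailable.
Exception (b)'s conditions are all satisfied: the qualifying period is 325 days, under the 365 days limit; annual gross revenue is $385,000, less than the $427,000 limit; the compliance score is 85 points, below the 94 points limit. Under paragraphs (g)–(m): (g) applies (at least one employee exceeds 30 hours/week), but is set aside by (h): (h) operates — a current Tier E Exemption Letter is held. (i) would limit (h) — assessed value is $309,000, meeting the $308,500 threshold — but (j) sets (i) aside: (j) operates against (i): a current Tier 2 Registration is held. (k) would limit (j) — the consultancy is classified under the construction sector — but (l) sets (k) aside: (l) applies — the baseline figure is 718, meeting the 632 threshold. (m), which would lift (l), is not engaged — no current Category 2 Certificate is held. So (b) applies.
Exception (c)'s conditions are all satisfied: the coverage ratio is 74%, below the 80% limit; a current Category A Notice is held; every employee is an immediate family member. Turning to paragraph (n): (n) operates — a current Annual Notice is held. So (c) is unavailable.
Exception (d) fails — employees are paid cash wages.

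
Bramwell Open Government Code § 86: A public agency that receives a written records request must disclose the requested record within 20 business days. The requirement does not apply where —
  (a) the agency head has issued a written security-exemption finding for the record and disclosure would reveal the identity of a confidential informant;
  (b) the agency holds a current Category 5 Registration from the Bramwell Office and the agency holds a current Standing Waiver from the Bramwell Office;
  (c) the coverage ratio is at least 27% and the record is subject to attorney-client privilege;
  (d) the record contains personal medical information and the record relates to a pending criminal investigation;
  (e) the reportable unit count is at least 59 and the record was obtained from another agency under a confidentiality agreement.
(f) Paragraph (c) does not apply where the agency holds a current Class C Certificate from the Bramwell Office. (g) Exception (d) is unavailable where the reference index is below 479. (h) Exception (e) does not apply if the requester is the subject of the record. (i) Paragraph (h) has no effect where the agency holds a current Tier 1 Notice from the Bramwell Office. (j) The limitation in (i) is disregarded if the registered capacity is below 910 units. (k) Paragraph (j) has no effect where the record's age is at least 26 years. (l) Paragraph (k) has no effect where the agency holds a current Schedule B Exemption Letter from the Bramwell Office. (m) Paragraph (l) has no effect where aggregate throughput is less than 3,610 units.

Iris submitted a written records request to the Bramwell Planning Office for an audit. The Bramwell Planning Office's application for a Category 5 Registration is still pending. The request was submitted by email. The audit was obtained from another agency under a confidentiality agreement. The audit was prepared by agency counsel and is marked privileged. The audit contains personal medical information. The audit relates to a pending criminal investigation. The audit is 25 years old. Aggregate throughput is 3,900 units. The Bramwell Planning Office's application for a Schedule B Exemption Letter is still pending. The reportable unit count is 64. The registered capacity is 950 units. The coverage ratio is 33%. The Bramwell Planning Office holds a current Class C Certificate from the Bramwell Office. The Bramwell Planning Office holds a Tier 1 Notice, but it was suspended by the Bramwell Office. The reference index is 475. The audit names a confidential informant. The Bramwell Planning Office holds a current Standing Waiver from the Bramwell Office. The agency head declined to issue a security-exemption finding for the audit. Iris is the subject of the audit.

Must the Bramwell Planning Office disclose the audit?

Yes — the Bramwell Planning Office must disclose the audit.

Exception (a) requires that the agency head has issued a written security-exemption finding for the record; but the agency head declined to issue a security-exemption finding, so (a) is unavailable.
Exception (b) fails — there is no Category 5 Registration in force.
Exception (c)'s conditions are all satisfied: the coverage ratio is 33%, meeting the 27% threshold; the audit is privileged. However, paragraph (f) must be considered: (f) operates against (c): a current Class C Certificate is held. Exception (c) does not apply.
Exception (d): the audit contains personal medical information; the audit relates to a pending investigation — every condition holds. Turning to paragraph (g): (g) operates against (d): the reference index is 475, below the 479 limit. So (d) is unavailable.
Exception (e): the reportable unit count is 64, meeting the 59 threshold; the audit was obtained under a confidentiality agreement — every condition holds. Turning to paragraphs (h)–(m): (h) operates against (e): Iris is the subject of the audit. (i) is not triggered (the Tier 1 Notice is not current), so (h) stands. Exception (e) does not apply.
No exception applies. The general rule governs.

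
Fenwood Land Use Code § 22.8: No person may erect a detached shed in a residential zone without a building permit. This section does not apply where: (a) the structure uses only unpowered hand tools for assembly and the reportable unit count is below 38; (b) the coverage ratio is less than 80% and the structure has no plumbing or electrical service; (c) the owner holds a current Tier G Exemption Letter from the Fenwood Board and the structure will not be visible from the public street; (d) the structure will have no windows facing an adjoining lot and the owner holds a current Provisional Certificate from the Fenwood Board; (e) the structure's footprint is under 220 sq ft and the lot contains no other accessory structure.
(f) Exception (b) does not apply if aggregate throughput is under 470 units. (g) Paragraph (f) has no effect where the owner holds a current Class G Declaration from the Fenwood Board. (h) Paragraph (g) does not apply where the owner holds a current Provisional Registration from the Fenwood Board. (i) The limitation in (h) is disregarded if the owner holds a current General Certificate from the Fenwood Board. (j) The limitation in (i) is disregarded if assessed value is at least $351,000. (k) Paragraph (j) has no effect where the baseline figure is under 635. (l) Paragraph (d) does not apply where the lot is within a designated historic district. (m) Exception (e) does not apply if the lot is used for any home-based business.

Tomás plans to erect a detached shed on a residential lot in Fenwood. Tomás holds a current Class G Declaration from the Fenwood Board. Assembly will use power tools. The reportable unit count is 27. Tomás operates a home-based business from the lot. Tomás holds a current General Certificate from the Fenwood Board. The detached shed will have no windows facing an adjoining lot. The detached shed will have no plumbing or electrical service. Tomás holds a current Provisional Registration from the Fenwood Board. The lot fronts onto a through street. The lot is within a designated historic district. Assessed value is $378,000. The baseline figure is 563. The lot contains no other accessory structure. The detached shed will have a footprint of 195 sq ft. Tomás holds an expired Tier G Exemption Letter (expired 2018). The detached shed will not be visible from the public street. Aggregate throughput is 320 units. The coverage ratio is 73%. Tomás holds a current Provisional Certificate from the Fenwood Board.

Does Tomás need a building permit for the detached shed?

No — exception (b) applies; Tomás does not need a building permit.

Exception (a) fails — assembly uses power tools.
Exception (b) is satisfied on its face — the coverage ratio is 73%, less than the 80% limit; there is no plumbing or electrical service. As to paragraphs (f)–(k): (f) applies (aggregate throughput is 320 units, under the 470 units limit), but is overridden by (g): (g) operates — a current Class G Declaration is held. (h) operates (a current Provisional Registration is held), but yields to (i): (i) operates against (h): a current General Certificate is held. (j) would limit (i) — assessed value is $378,000, meeting the $351,000 threshold — but (k) sets (j) aside: (k) operates against (j): the baseline figure is 563, under the 635 limit. (b) remains available.
Exception (c) requires that the owner holds a current Tier G Exemption Letter from the Fenwood Board; but the Tier G Exemption Letter is not current, so (c) is unavailable.
Exception (d)'s conditions are all satisfied: no windows face an adjoining lot; a current Provisional Certificate is held. Turning to paragraph (l): (l) operates against (d): the lot is in a historic district. Exception (d) does not apply.
All of (e)'s requirements are met (the structure's footprint is 195 sq ft, under the 220 sq ft limit; the lot has no other accessory structure). But applying paragraph (m): (m) applies — a home-based business operates on the lot. (e) is therefore removed.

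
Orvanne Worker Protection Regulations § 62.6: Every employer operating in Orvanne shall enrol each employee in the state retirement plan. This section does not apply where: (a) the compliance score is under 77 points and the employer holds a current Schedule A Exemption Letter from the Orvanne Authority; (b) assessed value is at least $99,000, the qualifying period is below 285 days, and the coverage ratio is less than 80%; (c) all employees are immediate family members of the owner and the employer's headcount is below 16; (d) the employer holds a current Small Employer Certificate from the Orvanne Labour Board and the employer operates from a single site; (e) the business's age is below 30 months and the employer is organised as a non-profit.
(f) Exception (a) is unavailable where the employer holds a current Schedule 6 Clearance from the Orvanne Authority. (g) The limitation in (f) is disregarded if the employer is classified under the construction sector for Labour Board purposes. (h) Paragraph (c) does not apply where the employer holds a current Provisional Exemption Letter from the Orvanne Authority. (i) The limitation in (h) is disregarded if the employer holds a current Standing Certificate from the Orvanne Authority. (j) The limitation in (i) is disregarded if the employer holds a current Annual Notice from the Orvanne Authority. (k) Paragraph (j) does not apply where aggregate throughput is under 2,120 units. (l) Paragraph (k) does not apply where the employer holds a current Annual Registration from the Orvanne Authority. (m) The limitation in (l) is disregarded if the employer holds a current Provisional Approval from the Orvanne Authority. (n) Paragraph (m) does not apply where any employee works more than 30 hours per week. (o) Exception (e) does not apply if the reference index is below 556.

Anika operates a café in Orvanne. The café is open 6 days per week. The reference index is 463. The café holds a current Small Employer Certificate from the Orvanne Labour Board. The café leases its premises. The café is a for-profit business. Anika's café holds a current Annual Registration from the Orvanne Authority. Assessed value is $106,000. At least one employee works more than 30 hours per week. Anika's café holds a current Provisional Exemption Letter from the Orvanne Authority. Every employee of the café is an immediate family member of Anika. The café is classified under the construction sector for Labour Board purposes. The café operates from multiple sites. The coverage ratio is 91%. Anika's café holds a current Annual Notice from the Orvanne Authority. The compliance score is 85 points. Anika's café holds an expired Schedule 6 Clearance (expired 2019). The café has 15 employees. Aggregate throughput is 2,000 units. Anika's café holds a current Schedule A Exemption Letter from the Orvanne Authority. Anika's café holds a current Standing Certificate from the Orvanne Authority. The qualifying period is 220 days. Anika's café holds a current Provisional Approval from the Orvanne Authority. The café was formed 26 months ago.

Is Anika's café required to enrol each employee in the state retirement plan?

Yes — Anika's café must enrol each employee in the state retirement plan.

Exception (a) fails — the compliance score is 85 points, not under 77 points.
Exception (b) does not apply: the coverage ratio is 91%, not less than 80%.
All of (c)'s requirements are met (every employee is an immediate family member; the employer's headcount is 15, below the 16 limit). But applying paragraphs (h)–(n): (h) operates — a current Provisional Exemption Letter is held. (i) would limit (h) — a current Standing Certificate is held — but (j) sets (i) aside: (j) operates against (i): a current Annual Notice is held. (k) is triggered (aggregate throughput is 2,000 units, under the 2,120 units limit), but is itself disapplied by (l): (l) operates against (k): a current Annual Registration is held. (m) applies (a current Provisional Approval is held), but is displaced by (n): (n) operates against (m): at least one employee exceeds 30 hours/week. So (c) is unavailable.
Exception (d) fails — the employer operates from multiple sites.
Exception (e) fails — the employer is for-profit.
No exception applies. The general rule governs.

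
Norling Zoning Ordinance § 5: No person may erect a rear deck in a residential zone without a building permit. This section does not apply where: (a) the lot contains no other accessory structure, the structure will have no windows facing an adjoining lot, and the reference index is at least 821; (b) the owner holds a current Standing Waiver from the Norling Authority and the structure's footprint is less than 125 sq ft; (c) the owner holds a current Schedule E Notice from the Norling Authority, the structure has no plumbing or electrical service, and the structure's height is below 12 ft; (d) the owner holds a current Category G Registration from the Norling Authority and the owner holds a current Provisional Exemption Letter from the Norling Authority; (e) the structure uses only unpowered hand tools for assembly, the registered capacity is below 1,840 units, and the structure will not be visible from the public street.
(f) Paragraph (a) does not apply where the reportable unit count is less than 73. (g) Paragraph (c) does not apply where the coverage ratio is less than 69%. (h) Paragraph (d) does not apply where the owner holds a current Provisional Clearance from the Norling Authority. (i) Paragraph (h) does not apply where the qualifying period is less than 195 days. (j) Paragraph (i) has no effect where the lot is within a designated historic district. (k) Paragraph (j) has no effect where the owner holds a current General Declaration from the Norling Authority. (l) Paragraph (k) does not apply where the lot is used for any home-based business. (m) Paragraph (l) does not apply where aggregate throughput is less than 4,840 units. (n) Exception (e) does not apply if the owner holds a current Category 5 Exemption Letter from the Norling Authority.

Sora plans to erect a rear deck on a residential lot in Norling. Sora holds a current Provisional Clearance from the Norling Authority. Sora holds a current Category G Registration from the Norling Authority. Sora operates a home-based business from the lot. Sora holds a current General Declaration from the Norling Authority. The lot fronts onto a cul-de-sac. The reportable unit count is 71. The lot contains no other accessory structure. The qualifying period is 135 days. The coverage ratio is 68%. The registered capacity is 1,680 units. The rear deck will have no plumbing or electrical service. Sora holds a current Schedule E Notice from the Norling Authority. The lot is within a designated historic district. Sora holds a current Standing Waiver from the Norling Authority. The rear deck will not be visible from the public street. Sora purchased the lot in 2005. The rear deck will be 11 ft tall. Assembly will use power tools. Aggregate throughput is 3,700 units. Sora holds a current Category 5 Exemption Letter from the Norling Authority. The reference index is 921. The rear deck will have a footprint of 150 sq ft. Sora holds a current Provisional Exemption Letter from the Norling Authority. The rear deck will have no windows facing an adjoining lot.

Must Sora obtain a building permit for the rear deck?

No — exception (d) applies; Sora does not need a building permit.

All of (a)'s requirements are met (the lot has no other accessory structure; no windows face an adjoining lot; the reference index is 921, meeting the 821 threshold). But: (f) operates against (a): the reportable unit count is 71, less than the 73 limit. (a) is therefore removed.
Exception (b) does not apply: the structure's footprint is 150 sq ft, not less than 125 sq ft.
Exception (c): a current Schedule E Notice is held; there is no plumbing or electrical service; the structure's height is 11 ft, below the 12 ft limit — every condition holds. Turning to paragraph (g): (g) operates — the coverage ratio is 68%, less than the 69% limit. So (c) is unavailable.
Exception (d) is satisfied on its face — a current Category G Registration is held; a current Provisional Exemption Letter is held. Under paragraphs (h)–(m): (h) would limit (d) — a current Provisional Clearance is held — but (i) sets (h) aside: (i) operates against (h): the qualifying period is 135 days, less than the 195 days limit. (j) is triggered (the lot is in a historic district), but is set aside by (k): (k) is engaged — a current General Declaration is held. (l) would limit (k) — a home-based business operates on the lot — but (m) sets (l) aside: (m) operates against (l): aggregate throughput is 3,700 units, less than the 4,840 units limit. So (d) applies.
Exception (e) fails — assembly uses power tools.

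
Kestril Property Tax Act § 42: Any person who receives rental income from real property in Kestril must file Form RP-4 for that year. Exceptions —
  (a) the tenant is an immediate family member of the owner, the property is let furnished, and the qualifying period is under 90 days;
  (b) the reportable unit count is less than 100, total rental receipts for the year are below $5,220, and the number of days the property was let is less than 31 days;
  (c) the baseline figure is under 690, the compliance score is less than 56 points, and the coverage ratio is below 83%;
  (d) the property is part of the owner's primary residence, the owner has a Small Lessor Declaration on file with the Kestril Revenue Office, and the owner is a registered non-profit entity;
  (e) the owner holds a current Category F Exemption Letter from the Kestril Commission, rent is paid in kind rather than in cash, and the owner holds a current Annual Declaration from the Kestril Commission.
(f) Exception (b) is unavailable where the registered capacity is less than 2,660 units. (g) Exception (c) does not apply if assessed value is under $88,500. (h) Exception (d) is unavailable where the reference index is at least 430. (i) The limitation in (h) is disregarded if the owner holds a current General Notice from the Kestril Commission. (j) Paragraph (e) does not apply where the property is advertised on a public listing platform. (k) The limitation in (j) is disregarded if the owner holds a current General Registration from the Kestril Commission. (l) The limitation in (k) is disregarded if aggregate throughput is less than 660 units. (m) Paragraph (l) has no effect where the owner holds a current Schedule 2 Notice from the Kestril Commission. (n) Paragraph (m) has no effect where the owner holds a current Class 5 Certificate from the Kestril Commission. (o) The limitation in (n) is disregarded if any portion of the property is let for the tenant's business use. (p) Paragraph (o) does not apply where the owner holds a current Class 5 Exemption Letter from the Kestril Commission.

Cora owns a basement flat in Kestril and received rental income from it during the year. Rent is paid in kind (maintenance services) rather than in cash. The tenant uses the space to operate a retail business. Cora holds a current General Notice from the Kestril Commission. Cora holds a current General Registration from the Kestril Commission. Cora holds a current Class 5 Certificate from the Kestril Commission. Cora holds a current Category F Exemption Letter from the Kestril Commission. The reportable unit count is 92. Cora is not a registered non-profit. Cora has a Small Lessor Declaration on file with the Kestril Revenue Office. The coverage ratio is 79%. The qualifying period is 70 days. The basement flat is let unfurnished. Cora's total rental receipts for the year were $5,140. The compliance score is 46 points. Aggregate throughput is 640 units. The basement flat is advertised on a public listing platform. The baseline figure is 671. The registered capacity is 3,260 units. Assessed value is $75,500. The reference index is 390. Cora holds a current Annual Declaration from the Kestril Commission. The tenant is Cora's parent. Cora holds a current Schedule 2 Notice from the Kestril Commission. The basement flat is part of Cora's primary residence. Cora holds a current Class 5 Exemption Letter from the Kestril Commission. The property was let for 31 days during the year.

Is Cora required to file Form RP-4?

Exception (a) fails — the property is let unfurnished.
Exception (b) does not apply: the number of days the property was let is 31 days, not less than 31 days.
All of (c)'s requirements are met (the baseline figure is 671, under the 690 limit; the compliance score is 46 points, less than the 56 points limit; the coverage ratio is 79%, below the 83% limit). Turning to paragraph (g): (g) operates against (c): assessed value is $75,500, under the $88,500 limit. Exception (c) does not apply.
Exception (d) fails — Cora is not a registered non-profit.
Exception (e)'s conditions are all satisfied: a current Category F Exemption Letter is held; rent is paid in kind; a current Annual Declaration is held. Turning to paragraphs (j)–(p): (j) operates — the property is publicly advertised. (k) operates (a current General Registration is held), but yields to (l): (l) operates against (k): aggregate throughput is 640 units, less than the 660 units limit. (m) is engaged (a current Schedule 2 Notice is held), but is set aside by (n): (n) is triggered — a current Class 5 Certificate is held. (o) applies (the space is let for business use), but is itself disapplied by (p): (p) operates against (o): a current Class 5 Exemption Letter is held. So (e) is unavailable.
No exception is made out. Cora falls within the general rule.

Yes — Cora must file Form RP-4.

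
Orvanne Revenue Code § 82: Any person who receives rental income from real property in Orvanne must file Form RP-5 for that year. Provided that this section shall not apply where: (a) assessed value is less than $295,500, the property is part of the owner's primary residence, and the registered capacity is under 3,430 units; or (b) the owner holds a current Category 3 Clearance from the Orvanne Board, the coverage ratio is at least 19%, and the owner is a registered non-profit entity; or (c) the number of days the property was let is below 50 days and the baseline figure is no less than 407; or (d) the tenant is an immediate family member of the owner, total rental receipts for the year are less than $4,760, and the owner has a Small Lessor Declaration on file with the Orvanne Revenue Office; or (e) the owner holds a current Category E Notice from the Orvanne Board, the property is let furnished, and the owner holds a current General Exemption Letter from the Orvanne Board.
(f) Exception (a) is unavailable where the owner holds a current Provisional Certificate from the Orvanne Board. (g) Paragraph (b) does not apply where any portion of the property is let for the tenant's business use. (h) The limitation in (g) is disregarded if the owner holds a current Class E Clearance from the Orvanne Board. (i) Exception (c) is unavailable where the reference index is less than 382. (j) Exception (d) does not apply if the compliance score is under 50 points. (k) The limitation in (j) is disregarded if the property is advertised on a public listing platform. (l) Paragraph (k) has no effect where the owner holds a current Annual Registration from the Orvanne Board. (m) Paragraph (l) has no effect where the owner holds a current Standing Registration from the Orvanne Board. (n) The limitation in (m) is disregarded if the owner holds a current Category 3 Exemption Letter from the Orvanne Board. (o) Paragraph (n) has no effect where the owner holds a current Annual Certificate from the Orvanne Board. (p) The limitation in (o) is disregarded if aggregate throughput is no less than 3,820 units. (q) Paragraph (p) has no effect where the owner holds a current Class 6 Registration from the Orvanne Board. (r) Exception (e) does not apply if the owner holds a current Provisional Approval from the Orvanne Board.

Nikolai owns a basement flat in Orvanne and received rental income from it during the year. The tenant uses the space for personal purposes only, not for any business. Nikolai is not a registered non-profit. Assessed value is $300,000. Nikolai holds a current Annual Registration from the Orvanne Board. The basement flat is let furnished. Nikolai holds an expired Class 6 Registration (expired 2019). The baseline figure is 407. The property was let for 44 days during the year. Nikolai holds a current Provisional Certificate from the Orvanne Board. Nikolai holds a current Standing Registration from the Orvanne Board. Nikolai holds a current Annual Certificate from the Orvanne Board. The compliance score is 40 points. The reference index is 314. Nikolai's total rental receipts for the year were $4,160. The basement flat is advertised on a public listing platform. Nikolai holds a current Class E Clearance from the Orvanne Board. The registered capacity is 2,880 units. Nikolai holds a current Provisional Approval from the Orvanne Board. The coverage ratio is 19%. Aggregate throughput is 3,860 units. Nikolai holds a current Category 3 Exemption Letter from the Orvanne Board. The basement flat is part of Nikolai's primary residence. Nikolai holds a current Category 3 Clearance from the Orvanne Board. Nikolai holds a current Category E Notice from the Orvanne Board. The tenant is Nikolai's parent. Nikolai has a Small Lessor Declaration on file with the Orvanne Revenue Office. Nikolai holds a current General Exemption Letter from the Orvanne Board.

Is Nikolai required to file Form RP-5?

Yes — Nikolai must file Form RP-5.

Exception (a) does not apply: assessed value is $300,000, not less than $295,500.
Exception (b) does not apply: Nikolai is not a registered non-profit.
Exception (c)'s conditions are all satisfied: the number of days the property was let is 44 days, below the 50 days limit; the baseline figure is 407, meeting the 407 threshold. Turning to paragraph (i): (i) operates — the reference index is 314, less than the 382 limit. So (c) is unavailable.
Exception (d) is satisfied on its face — the tenant is an immediate family member; total rental receipts for the year are $4,160, less than the $4,760 limit; a Small Lessor Declaration is on file. Turning to paragraphs (j)–(q): (j) is triggered — the compliance score is 40 points, under the 50 points limit. (k) is triggered (the property is publicly advertised), but is overridden by (l): (l) operates against (k): a current Annual Registration is held. (m) applies (a current Standing Registration is held), but is itself disapplied by (n): (n) operates against (m): a current Category 3 Exemption Letter is held. (o) applies (a current Annual Certificate is held), but is overridden by (p): (p) operates — aggregate throughput is 3,860 units, meeting the 3,820 units threshold. (q), which would lift (p), is not engaged — there is no Class 6 Registration in force. (d) is therefore removed.
Exception (e) is satisfied on its face — a current Category E Notice is held; the property is let furnished; a current General Exemption Letter is held. But: (r) operates — a current Provisional Approval is held. Exception (e) does not apply.
Every exception is unavailable, so the rule governs.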